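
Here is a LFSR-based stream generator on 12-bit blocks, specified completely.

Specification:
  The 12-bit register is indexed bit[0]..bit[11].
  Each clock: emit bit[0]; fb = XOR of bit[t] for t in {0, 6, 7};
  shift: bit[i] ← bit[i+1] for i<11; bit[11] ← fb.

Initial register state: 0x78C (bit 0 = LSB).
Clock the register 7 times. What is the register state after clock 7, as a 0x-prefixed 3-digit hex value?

reg_0 = 0x78C
clock 1: out=0, reg = 0xBC6
clock 2: out=0, reg = 0x5E3
clock 3: out=1, reg = 0xAF1
clock 4: out=1, reg = 0xD78
clock 5: out=0, reg = 0xEBC
clock 6: out=0, reg = 0xF5E
clock 7: out=0, reg = 0xFAF

0xFAF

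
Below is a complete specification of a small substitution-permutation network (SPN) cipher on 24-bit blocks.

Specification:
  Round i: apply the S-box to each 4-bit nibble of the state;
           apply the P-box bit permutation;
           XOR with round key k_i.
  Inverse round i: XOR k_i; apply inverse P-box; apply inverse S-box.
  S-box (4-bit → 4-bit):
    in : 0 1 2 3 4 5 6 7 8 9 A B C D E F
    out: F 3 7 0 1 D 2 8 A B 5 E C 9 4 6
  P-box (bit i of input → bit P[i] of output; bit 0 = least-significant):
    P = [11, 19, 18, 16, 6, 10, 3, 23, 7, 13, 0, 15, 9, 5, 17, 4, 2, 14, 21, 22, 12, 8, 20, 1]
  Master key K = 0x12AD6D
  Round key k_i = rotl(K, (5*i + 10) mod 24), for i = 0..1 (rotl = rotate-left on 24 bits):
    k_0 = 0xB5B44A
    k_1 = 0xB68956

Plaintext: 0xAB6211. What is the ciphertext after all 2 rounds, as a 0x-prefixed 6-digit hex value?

0xE92908

s_0 = plaintext = 0xAB6211
s_1 = Round(s_0, k_0) = 0xCDC8AB
s_2 = Round(s_1, k_1) = 0xE92908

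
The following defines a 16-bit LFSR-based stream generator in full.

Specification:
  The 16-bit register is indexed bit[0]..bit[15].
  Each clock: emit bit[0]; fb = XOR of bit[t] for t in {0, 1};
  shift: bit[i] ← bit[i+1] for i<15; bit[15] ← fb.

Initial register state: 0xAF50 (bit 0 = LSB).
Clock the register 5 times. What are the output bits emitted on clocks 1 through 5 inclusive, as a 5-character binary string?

reg_0 = 0xAF50
clock 1: out=0, reg = 0x57A8
clock 2: out=0, reg = 0x2BD4
clock 3: out=0, reg = 0x15EA
clock 4: out=0, reg = 0x8AF5
clock 5: out=1, reg = 0xC57A

00001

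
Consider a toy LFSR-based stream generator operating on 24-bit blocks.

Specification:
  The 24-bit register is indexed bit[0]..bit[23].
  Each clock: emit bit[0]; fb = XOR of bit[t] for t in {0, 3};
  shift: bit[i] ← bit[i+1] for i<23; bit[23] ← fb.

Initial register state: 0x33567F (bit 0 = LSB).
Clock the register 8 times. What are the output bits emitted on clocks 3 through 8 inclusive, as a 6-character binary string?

reg_0 = 0x33567F
clock 1: out=1, reg = 0x19AB3F
clock 2: out=1, reg = 0x0CD59F
clock 3: out=1, reg = 0x066ACF
clock 4: out=1, reg = 0x033567
clock 5: out=1, reg = 0x819AB3
clock 6: out=1, reg = 0xC0CD59
clock 7: out=1, reg = 0x6066AC
clock 8: out=0, reg = 0xB03356

111110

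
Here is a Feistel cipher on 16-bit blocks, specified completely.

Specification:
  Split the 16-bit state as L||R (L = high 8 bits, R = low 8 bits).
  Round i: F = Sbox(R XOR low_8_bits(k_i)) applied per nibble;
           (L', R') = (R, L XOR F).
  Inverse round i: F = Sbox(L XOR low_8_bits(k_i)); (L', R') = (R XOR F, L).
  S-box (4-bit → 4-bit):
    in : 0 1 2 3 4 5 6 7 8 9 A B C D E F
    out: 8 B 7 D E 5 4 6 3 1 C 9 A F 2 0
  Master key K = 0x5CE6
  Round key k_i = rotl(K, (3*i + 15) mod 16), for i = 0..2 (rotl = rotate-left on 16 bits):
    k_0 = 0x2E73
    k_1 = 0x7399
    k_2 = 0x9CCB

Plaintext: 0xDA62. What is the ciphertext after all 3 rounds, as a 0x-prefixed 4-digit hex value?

s_0 = plaintext = 0xDA62
s_1 = Round(s_0, k_0) = 0x6261
s_2 = Round(s_1, k_1) = 0x6161
s_3 = Round(s_2, k_2) = 0x61AD

0x61AD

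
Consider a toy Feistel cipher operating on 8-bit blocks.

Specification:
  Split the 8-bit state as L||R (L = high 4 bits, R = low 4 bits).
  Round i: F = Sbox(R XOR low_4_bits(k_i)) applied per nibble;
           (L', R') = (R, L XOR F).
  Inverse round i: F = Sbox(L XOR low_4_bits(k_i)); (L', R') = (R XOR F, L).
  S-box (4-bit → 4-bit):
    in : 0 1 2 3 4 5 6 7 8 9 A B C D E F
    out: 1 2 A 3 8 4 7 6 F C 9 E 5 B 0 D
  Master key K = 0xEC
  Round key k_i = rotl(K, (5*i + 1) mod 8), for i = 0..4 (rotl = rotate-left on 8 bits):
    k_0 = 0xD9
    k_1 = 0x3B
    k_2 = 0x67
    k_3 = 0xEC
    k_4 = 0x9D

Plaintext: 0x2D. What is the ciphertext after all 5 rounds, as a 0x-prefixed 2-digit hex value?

0x35

s_0 = plaintext = 0x2D
s_1 = Round(s_0, k_0) = 0xDA
s_2 = Round(s_1, k_1) = 0xAF
s_3 = Round(s_2, k_2) = 0xF5
s_4 = Round(s_3, k_3) = 0x53
s_5 = Round(s_4, k_4) = 0x35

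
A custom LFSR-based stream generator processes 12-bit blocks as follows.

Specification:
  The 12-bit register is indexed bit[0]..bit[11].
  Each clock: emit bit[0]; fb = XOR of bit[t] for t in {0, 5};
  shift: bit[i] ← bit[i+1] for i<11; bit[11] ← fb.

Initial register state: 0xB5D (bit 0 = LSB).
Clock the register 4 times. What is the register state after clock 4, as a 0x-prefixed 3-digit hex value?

reg_0 = 0xB5D
clock 1: out=1, reg = 0xDAE
clock 2: out=0, reg = 0xED7
clock 3: out=1, reg = 0xF6B
clock 4: out=1, reg = 0x7B5

0x7B5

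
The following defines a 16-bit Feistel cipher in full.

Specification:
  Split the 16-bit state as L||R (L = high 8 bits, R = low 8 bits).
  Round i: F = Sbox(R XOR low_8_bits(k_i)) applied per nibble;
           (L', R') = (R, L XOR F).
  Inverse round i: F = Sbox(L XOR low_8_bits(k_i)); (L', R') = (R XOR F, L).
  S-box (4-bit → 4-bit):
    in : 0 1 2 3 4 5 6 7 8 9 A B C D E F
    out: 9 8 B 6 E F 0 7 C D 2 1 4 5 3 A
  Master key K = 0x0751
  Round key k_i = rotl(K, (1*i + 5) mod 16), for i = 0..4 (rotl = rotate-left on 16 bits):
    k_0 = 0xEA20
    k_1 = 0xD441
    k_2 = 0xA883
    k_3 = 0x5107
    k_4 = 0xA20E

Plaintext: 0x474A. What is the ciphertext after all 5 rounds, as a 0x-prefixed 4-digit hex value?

s_0 = plaintext = 0x474A
s_1 = Round(s_0, k_0) = 0x4A45
s_2 = Round(s_1, k_1) = 0x45D4
s_3 = Round(s_2, k_2) = 0xD4B2
s_4 = Round(s_3, k_3) = 0xB2CB
s_5 = Round(s_4, k_4) = 0xCBFD

0xCBFD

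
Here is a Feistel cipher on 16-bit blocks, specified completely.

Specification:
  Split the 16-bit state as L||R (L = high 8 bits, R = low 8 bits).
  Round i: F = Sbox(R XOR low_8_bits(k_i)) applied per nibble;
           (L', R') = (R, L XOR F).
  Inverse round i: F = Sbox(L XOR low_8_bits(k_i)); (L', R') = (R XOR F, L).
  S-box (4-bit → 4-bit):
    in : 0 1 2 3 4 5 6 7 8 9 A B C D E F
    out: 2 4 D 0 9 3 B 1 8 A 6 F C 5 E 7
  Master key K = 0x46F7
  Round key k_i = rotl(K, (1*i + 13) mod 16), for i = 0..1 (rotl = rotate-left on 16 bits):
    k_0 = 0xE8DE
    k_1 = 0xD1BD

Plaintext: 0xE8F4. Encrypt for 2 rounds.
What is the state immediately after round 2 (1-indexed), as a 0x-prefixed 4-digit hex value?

0x3E74

s_0 = plaintext = 0xE8F4
s_1 = Round(s_0, k_0) = 0xF43E
s_2 = Round(s_1, k_1) = 0x3E74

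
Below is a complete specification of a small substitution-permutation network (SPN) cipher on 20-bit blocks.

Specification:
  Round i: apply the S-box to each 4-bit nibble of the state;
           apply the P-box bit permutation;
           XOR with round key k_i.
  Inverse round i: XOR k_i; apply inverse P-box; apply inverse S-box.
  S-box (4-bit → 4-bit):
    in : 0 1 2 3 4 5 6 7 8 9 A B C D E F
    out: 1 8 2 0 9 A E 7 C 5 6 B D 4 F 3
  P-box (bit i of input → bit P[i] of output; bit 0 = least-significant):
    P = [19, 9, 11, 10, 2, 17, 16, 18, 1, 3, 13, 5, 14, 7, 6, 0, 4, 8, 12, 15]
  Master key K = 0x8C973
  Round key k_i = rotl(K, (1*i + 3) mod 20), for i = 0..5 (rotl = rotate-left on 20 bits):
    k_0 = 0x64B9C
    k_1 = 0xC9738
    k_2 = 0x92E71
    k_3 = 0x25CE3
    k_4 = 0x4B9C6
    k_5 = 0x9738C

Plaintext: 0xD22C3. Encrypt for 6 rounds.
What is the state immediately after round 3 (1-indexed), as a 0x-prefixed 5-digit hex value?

0x84E2F

s_0 = plaintext = 0xD22C3
s_1 = Round(s_0, k_0) = 0x35B10
s_2 = Round(s_1, k_1) = 0x09793
s_3 = Round(s_2, k_2) = 0x84E2F
s_4 = Round(s_3, k_3) = 0x8AEC8
s_5 = Round(s_4, k_4) = 0x10528
s_6 = Round(s_5, k_5) = 0xBBFA4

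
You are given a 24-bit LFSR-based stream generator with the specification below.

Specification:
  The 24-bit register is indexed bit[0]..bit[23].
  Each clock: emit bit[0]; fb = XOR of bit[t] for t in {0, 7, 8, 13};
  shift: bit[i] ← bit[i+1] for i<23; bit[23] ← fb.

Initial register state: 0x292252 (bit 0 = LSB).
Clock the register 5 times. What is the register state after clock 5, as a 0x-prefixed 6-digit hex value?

reg_0 = 0x292252
clock 1: out=0, reg = 0x949129
clock 2: out=1, reg = 0x4A4894
clock 3: out=0, reg = 0xA5244A
clock 4: out=0, reg = 0xD29225
clock 5: out=1, reg = 0xE94912

0xE94912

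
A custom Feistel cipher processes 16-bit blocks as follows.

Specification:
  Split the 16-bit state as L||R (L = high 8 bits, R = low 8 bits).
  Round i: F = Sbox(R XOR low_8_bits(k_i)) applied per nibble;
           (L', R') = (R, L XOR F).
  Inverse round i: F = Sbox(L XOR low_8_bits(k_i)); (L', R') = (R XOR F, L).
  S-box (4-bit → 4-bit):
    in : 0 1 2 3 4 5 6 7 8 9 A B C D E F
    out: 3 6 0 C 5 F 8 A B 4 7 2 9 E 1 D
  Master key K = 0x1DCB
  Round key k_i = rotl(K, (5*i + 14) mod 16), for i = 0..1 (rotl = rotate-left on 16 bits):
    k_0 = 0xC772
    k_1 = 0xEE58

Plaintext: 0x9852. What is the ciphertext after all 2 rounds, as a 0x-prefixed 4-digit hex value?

0x9BCE

s_0 = plaintext = 0x9852
s_1 = Round(s_0, k_0) = 0x529B
s_2 = Round(s_1, k_1) = 0x9BCE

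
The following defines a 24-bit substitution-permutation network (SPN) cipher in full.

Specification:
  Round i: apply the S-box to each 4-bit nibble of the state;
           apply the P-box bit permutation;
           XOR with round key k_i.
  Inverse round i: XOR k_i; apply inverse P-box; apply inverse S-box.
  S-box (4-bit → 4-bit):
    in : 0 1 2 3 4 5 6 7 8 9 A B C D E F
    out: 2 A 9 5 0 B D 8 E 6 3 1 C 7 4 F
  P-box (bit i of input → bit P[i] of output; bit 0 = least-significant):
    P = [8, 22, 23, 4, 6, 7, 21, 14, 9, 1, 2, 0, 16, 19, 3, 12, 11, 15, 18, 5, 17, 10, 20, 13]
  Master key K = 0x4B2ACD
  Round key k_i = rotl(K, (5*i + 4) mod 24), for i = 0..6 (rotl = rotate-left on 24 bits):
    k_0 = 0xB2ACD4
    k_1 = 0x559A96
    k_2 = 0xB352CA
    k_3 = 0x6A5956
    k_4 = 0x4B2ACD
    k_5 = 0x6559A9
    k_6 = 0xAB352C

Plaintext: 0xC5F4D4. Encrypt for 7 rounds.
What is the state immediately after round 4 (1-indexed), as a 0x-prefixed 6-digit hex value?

s_0 = plaintext = 0xC5F4D4
s_1 = Round(s_0, k_0) = 0x8B143C
s_2 = Round(s_1, k_1) = 0xEDA6C6
s_3 = Round(s_2, k_2) = 0x0E99DF
s_4 = Round(s_3, k_3) = 0x865C88
s_5 = Round(s_4, k_4) = 0xB65678
s_6 = Round(s_5, k_5) = 0xAA039C
s_7 = Round(s_6, k_6) = 0x01BBB8

0x865C88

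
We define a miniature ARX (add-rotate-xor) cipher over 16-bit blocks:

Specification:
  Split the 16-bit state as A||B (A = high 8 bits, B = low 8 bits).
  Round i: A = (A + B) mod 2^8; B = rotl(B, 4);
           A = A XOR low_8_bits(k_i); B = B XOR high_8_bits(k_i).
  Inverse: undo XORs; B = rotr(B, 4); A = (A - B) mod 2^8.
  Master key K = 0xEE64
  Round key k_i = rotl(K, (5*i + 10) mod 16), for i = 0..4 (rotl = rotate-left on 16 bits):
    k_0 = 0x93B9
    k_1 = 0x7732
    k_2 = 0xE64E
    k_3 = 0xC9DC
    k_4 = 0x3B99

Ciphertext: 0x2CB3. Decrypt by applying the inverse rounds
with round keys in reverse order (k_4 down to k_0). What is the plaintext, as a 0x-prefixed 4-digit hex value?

0x0761

s_0 = ciphertext = 0x2CB3
s_1 = InvRound(s_0, k_4) = 0x2D88
s_2 = InvRound(s_1, k_3) = 0xDD14
s_3 = InvRound(s_2, k_2) = 0x642F
s_4 = InvRound(s_3, k_1) = 0xD185
s_5 = InvRound(s_4, k_0) = 0x0761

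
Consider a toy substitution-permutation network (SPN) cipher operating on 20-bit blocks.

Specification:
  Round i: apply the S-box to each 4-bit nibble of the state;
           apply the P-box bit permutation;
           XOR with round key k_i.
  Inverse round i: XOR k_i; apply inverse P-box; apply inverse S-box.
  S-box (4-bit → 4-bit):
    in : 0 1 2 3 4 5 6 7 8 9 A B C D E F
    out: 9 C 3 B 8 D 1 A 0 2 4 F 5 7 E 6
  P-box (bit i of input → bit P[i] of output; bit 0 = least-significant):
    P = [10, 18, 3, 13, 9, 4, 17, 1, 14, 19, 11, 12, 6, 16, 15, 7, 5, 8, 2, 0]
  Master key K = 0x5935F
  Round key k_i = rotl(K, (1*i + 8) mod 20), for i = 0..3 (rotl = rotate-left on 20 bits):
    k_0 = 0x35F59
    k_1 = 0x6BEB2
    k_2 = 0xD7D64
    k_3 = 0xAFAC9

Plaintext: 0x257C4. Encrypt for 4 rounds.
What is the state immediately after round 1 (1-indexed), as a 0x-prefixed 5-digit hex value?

0x9ECB9

s_0 = plaintext = 0x257C4
s_1 = Round(s_0, k_0) = 0x9ECB9
s_2 = Round(s_1, k_1) = 0x17520
s_3 = Round(s_2, k_2) = 0xC03F1
s_4 = Round(s_3, k_3) = 0x08A35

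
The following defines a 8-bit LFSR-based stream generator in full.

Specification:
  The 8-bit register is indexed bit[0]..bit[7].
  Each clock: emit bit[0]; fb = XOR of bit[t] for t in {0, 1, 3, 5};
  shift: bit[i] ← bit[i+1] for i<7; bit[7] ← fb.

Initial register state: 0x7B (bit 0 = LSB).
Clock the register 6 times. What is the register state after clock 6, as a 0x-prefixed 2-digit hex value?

reg_0 = 0x7B
clock 1: out=1, reg = 0x3D
clock 2: out=1, reg = 0x9E
clock 3: out=0, reg = 0x4F
clock 4: out=1, reg = 0xA7
clock 5: out=1, reg = 0xD3
clock 6: out=1, reg = 0x69

0x69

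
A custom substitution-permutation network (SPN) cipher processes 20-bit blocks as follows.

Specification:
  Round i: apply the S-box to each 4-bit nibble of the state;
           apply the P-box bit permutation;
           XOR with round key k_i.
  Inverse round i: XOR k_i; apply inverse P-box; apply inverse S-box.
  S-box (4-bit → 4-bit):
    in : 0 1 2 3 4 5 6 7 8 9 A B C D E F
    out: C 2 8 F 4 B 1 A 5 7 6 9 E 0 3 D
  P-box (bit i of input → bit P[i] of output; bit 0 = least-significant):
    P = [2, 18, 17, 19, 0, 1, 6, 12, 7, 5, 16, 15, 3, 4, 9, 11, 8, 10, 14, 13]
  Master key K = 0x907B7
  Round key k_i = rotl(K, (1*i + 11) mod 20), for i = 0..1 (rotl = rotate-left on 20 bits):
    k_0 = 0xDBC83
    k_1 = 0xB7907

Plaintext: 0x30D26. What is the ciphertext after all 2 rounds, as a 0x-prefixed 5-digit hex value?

0x6F3F6

s_0 = plaintext = 0x30D26
s_1 = Round(s_0, k_0) = 0xDC387
s_2 = Round(s_1, k_1) = 0x6F3F6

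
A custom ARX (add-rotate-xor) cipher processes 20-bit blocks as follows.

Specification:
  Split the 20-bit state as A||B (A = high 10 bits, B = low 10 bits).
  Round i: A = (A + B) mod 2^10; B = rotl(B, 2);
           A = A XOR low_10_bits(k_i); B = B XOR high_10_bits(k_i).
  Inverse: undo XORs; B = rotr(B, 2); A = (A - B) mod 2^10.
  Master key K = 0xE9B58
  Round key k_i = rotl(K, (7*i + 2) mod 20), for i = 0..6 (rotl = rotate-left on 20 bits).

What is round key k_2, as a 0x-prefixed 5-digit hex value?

K = 0xE9B58
k_0 = rotl(K, (7*0+2) mod 20) = rotl(K, 2) = 0xA6D63
k_1 = rotl(K, (7*1+2) mod 20) = rotl(K, 9) = 0x6B1D3
k_2 = rotl(K, (7*2+2) mod 20) = rotl(K, 16) = 0x8E9B5

0x8E9B5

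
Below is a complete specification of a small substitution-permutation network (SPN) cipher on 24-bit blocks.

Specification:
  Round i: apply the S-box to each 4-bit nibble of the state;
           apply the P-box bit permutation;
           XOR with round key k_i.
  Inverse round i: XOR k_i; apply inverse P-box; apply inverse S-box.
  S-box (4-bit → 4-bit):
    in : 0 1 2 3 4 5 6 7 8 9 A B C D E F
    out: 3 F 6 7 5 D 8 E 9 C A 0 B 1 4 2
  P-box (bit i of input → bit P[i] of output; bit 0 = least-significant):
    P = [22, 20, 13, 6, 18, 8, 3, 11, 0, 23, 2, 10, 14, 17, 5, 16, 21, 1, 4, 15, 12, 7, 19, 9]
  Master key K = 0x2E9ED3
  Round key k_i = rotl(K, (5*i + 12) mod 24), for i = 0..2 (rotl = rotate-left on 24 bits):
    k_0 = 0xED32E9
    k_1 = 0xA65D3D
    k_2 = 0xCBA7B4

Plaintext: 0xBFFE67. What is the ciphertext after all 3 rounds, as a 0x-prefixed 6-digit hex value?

s_0 = plaintext = 0xBFFE67
s_1 = Round(s_0, k_0) = 0xFF1AAF
s_2 = Round(s_1, k_1) = 0x35109F
s_3 = Round(s_2, k_2) = 0x707F0D

0x707F0D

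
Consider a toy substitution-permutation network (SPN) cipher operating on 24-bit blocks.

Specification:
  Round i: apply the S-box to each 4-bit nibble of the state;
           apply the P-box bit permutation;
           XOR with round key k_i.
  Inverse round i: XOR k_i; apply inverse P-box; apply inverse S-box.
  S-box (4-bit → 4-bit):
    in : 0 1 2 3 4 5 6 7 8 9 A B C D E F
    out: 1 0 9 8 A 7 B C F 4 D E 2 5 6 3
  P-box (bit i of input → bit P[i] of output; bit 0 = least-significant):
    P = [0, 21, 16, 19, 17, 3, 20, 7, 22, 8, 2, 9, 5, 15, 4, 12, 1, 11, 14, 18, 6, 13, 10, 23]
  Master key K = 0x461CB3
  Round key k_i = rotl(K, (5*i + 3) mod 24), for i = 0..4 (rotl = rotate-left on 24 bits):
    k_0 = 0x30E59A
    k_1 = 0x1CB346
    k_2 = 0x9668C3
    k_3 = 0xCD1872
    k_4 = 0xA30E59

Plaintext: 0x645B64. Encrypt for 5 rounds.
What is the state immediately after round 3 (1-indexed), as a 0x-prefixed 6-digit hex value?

s_0 = plaintext = 0x645B64
s_1 = Round(s_0, k_0) = 0x9E4E66
s_2 = Round(s_1, k_1) = 0x366ECB
s_3 = Round(s_2, k_2) = 0x3BF1ED
s_4 = Round(s_3, k_3) = 0x58D05B
s_5 = Round(s_4, k_4) = 0xDC6223

0x3BF1ED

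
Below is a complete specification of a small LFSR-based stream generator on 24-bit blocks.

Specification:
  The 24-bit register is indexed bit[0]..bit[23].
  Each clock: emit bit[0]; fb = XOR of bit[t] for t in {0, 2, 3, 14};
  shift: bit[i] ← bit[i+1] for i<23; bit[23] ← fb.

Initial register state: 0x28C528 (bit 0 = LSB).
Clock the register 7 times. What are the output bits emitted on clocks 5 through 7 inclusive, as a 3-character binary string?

reg_0 = 0x28C528
clock 1: out=0, reg = 0x146294
clock 2: out=0, reg = 0x0A314A
clock 3: out=0, reg = 0x8518A5
clock 4: out=1, reg = 0x428C52
clock 5: out=0, reg = 0x214629
clock 6: out=1, reg = 0x90A314
clock 7: out=0, reg = 0xC8518A

010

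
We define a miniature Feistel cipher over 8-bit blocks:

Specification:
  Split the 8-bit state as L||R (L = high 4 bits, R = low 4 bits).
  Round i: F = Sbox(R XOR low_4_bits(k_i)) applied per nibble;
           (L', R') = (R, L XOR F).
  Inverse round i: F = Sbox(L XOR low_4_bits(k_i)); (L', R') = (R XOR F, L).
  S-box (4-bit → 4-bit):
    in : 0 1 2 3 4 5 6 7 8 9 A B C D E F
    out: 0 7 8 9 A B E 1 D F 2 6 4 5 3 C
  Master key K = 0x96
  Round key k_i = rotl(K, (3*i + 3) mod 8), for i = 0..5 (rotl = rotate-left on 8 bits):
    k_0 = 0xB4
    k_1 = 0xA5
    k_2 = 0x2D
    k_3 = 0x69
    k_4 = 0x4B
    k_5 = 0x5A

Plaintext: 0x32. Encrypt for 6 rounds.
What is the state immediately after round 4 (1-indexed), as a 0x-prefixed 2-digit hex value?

s_0 = plaintext = 0x32
s_1 = Round(s_0, k_0) = 0x2D
s_2 = Round(s_1, k_1) = 0xDF
s_3 = Round(s_2, k_2) = 0xF5
s_4 = Round(s_3, k_3) = 0x5B
s_5 = Round(s_4, k_4) = 0xB5
s_6 = Round(s_5, k_5) = 0x57

0x5B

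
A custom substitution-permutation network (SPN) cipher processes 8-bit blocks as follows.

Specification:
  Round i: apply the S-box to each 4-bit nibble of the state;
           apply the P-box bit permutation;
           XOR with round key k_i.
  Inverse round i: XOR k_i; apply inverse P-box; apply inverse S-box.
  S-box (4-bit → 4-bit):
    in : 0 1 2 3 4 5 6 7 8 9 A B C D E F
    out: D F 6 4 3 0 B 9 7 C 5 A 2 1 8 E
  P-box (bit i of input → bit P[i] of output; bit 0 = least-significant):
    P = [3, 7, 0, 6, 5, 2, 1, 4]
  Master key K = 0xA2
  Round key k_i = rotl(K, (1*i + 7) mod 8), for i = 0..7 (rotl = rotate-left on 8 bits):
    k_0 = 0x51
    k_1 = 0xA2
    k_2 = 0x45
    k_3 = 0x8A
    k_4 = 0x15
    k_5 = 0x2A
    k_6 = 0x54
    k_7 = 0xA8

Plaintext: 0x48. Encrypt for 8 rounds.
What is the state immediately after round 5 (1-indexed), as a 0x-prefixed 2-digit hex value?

s_0 = plaintext = 0x48
s_1 = Round(s_0, k_0) = 0xFC
s_2 = Round(s_1, k_1) = 0x34
s_3 = Round(s_2, k_2) = 0xCF
s_4 = Round(s_3, k_3) = 0x4F
s_5 = Round(s_4, k_4) = 0xF0
s_6 = Round(s_5, k_5) = 0x75
s_7 = Round(s_6, k_6) = 0x64
s_8 = Round(s_7, k_7) = 0x14

0xF0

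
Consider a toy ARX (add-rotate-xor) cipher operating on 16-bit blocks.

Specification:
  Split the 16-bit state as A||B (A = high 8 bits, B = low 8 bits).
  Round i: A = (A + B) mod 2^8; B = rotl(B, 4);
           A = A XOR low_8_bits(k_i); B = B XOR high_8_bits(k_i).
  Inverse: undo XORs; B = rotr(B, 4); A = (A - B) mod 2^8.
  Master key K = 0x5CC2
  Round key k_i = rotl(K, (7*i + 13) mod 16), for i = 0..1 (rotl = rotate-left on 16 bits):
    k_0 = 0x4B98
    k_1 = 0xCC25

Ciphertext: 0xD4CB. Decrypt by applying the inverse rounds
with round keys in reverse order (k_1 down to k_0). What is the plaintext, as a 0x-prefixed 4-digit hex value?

s_0 = ciphertext = 0xD4CB
s_1 = InvRound(s_0, k_1) = 0x8170
s_2 = InvRound(s_1, k_0) = 0x66B3

0x66B3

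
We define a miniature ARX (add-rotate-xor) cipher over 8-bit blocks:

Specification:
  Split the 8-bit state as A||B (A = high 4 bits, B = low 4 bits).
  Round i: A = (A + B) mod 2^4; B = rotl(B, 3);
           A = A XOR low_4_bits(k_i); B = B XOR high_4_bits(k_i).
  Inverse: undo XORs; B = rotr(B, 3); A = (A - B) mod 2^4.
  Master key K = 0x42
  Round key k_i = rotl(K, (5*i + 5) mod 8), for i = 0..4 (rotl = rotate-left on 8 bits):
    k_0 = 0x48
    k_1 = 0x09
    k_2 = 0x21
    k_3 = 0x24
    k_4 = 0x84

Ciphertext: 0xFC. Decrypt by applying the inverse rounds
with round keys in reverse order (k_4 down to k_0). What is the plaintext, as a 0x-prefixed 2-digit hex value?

0x43

s_0 = ciphertext = 0xFC
s_1 = InvRound(s_0, k_4) = 0x38
s_2 = InvRound(s_1, k_3) = 0x25
s_3 = InvRound(s_2, k_2) = 0x5E
s_4 = InvRound(s_3, k_1) = 0xFD
s_5 = InvRound(s_4, k_0) = 0x43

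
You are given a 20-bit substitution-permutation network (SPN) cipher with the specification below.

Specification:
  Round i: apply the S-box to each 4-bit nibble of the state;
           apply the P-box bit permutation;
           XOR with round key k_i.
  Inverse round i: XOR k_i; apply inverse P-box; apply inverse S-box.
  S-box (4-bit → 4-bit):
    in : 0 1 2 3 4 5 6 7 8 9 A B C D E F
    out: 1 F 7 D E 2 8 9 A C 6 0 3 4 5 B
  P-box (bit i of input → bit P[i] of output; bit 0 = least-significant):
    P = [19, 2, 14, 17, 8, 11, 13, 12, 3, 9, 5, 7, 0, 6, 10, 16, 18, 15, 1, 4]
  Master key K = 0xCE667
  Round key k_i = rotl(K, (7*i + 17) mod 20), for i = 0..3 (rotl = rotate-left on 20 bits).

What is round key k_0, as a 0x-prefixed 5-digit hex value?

0xF9CCC

K = 0xCE667
k_0 = rotl(K, (7*0+17) mod 20) = rotl(K, 17) = 0xF9CCC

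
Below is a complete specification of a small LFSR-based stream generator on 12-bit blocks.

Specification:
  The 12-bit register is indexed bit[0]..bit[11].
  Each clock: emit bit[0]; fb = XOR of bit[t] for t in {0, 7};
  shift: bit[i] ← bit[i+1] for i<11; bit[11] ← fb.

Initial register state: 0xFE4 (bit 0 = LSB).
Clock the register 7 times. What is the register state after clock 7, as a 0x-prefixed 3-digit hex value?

0x37F

reg_0 = 0xFE4
clock 1: out=0, reg = 0xFF2
clock 2: out=0, reg = 0xFF9
clock 3: out=1, reg = 0x7FC
clock 4: out=0, reg = 0xBFE
clock 5: out=0, reg = 0xDFF
clock 6: out=1, reg = 0x6FF
clock 7: out=1, reg = 0x37F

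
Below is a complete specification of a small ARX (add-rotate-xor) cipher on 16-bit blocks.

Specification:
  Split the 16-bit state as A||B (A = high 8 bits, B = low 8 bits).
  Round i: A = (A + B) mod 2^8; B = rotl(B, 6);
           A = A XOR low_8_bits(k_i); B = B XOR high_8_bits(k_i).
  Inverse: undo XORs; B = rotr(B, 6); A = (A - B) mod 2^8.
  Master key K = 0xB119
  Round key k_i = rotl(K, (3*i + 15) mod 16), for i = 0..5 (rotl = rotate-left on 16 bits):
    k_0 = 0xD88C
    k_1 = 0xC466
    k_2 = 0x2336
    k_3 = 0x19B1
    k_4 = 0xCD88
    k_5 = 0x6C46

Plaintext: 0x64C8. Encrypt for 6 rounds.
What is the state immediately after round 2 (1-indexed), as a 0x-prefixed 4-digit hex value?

s_0 = plaintext = 0x64C8
s_1 = Round(s_0, k_0) = 0xA0EA
s_2 = Round(s_1, k_1) = 0xEC7E
s_3 = Round(s_2, k_2) = 0x5CBC
s_4 = Round(s_3, k_3) = 0xA936
s_5 = Round(s_4, k_4) = 0x5740
s_6 = Round(s_5, k_5) = 0xD17C

0xEC7E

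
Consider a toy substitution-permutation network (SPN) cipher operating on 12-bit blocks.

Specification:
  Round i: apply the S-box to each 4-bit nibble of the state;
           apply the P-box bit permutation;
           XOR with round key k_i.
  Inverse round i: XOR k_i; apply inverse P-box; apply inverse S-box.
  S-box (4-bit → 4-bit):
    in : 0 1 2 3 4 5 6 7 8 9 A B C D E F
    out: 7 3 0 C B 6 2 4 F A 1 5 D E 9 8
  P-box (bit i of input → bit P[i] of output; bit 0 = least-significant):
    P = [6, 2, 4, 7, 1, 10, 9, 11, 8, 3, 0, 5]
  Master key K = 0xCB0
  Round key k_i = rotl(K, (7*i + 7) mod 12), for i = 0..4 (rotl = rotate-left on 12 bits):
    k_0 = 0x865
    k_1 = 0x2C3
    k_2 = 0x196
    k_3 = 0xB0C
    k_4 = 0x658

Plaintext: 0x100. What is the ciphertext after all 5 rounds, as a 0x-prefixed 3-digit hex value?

0xB8D

s_0 = plaintext = 0x100
s_1 = Round(s_0, k_0) = 0xF3B
s_2 = Round(s_1, k_1) = 0x8B3
s_3 = Round(s_2, k_2) = 0x22D
s_4 = Round(s_3, k_3) = 0xB98
s_5 = Round(s_4, k_4) = 0xB8D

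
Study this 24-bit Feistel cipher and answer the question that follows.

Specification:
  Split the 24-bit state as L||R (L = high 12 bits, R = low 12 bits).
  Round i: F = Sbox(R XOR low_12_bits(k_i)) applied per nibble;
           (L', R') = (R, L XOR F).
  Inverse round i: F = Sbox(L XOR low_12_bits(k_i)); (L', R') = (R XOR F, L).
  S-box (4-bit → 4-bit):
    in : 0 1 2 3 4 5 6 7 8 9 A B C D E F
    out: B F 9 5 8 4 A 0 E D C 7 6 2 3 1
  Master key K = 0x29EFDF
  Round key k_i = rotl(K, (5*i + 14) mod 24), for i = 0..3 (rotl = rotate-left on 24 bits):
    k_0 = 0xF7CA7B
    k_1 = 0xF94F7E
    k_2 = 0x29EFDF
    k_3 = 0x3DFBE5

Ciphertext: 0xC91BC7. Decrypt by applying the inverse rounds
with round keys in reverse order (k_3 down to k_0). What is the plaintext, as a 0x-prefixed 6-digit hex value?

s_0 = ciphertext = 0xC91BC7
s_1 = InvRound(s_0, k_3) = 0xBCFC91
s_2 = InvRound(s_1, k_2) = 0x46ABCF
s_3 = InvRound(s_2, k_1) = 0xC3746A
s_4 = InvRound(s_3, k_0) = 0xEECC37

0xEECC37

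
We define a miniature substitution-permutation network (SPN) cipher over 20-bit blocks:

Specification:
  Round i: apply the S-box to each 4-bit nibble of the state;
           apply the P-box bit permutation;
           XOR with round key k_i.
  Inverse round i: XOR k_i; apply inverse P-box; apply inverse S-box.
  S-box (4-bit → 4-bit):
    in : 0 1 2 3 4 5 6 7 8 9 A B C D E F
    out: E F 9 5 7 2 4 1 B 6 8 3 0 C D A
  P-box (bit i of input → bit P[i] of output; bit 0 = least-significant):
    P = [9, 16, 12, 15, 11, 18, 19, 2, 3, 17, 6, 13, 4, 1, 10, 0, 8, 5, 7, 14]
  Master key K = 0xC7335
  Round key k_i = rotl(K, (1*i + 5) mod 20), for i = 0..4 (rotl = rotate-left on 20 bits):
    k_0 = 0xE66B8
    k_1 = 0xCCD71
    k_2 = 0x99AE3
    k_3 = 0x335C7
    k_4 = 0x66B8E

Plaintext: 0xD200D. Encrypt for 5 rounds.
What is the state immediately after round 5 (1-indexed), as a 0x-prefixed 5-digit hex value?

0xBBA1D

s_0 = plaintext = 0xD200D
s_1 = Round(s_0, k_0) = 0x0966D
s_2 = Round(s_1, k_1) = 0x41993
s_3 = Round(s_2, k_2) = 0x78D10
s_4 = Round(s_3, k_3) = 0xE8C90
s_5 = Round(s_4, k_4) = 0xBBA1D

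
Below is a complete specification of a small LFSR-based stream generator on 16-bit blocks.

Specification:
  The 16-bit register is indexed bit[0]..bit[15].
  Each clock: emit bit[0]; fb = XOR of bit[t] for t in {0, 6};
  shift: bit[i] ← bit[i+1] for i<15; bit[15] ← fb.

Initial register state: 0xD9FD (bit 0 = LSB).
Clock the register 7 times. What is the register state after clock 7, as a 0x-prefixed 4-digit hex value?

reg_0 = 0xD9FD
clock 1: out=1, reg = 0x6CFE
clock 2: out=0, reg = 0xB67F
clock 3: out=1, reg = 0x5B3F
clock 4: out=1, reg = 0xAD9F
clock 5: out=1, reg = 0xD6CF
clock 6: out=1, reg = 0x6B67
clock 7: out=1, reg = 0x35B3

0x35B3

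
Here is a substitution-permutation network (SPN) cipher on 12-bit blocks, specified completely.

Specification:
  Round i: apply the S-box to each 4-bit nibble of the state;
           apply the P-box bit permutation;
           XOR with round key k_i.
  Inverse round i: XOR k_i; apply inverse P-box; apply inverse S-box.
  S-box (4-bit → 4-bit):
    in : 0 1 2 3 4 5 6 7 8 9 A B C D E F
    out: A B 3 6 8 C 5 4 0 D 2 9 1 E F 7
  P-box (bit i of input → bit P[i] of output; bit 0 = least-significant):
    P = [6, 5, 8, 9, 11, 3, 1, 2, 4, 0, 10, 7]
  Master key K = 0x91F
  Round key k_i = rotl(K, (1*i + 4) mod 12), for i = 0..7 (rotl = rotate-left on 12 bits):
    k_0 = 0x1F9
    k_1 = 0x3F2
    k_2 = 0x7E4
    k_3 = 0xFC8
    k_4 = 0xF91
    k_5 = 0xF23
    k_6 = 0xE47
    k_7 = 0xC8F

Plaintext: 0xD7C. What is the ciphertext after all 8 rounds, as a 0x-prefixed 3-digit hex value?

0xD6A

s_0 = plaintext = 0xD7C
s_1 = Round(s_0, k_0) = 0x53A
s_2 = Round(s_1, k_1) = 0x758
s_3 = Round(s_2, k_2) = 0x3E2
s_4 = Round(s_3, k_3) = 0x3A7
s_5 = Round(s_4, k_4) = 0xA98
s_6 = Round(s_5, k_5) = 0x724
s_7 = Round(s_6, k_6) = 0x04F
s_8 = Round(s_7, k_7) = 0xD6A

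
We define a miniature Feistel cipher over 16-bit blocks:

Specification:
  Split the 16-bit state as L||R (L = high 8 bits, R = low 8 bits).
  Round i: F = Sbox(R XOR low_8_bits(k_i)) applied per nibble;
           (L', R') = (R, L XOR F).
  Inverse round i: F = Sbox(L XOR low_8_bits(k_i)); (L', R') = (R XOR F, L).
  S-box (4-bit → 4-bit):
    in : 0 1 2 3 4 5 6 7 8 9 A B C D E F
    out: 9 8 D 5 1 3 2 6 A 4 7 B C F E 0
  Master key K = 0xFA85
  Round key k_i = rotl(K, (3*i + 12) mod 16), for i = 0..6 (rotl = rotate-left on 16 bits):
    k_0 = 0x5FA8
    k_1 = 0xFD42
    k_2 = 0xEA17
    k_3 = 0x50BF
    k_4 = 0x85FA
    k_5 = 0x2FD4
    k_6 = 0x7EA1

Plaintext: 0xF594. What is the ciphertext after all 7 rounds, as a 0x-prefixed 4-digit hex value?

s_0 = plaintext = 0xF594
s_1 = Round(s_0, k_0) = 0x94A9
s_2 = Round(s_1, k_1) = 0xA97F
s_3 = Round(s_2, k_2) = 0x7F83
s_4 = Round(s_3, k_3) = 0x8323
s_5 = Round(s_4, k_4) = 0x2377
s_6 = Round(s_5, k_5) = 0x7756
s_7 = Round(s_6, k_6) = 0x5671

0x5671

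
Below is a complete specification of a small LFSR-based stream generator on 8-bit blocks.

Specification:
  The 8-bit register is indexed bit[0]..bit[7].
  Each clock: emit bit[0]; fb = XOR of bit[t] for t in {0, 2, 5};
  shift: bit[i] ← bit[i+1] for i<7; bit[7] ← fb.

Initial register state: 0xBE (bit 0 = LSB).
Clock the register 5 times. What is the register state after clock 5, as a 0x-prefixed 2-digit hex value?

reg_0 = 0xBE
clock 1: out=0, reg = 0x5F
clock 2: out=1, reg = 0x2F
clock 3: out=1, reg = 0x97
clock 4: out=1, reg = 0x4B
clock 5: out=1, reg = 0xA5

0xA5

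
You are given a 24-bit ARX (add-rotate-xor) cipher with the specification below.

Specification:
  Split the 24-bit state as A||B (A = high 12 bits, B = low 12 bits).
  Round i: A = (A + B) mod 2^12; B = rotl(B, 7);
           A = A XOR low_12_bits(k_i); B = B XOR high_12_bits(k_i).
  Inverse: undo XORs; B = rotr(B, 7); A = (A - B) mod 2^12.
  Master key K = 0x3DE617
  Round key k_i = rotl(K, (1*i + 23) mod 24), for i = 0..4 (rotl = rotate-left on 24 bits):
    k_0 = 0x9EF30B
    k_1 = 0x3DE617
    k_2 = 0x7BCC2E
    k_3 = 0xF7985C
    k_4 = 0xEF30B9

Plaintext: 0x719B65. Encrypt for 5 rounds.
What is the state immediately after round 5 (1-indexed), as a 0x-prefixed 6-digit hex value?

0xB583C9

s_0 = plaintext = 0x719B65
s_1 = Round(s_0, k_0) = 0x175B34
s_2 = Round(s_1, k_1) = 0xABE987
s_3 = Round(s_2, k_2) = 0x86B470
s_4 = Round(s_3, k_3) = 0x48775A
s_5 = Round(s_4, k_4) = 0xB583C9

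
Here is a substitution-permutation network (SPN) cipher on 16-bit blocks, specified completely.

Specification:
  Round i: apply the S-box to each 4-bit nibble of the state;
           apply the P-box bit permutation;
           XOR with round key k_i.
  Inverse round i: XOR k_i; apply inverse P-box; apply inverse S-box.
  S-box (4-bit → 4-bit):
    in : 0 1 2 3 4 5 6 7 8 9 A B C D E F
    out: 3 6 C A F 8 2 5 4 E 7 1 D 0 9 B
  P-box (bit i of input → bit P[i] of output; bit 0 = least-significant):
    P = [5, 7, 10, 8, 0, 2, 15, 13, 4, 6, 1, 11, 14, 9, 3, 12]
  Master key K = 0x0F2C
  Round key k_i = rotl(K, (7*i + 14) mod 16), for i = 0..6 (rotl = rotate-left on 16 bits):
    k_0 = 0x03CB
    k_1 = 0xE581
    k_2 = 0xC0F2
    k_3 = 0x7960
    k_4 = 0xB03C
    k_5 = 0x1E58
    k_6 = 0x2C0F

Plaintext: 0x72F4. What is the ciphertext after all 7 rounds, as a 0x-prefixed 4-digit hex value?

0x3839

s_0 = plaintext = 0x72F4
s_1 = Round(s_0, k_0) = 0x6E64
s_2 = Round(s_1, k_1) = 0xEA35
s_3 = Round(s_2, k_2) = 0xB1A4
s_4 = Round(s_3, k_3) = 0xBC87
s_5 = Round(s_4, k_4) = 0x7C0E
s_6 = Round(s_5, k_5) = 0x5767
s_7 = Round(s_6, k_6) = 0x3839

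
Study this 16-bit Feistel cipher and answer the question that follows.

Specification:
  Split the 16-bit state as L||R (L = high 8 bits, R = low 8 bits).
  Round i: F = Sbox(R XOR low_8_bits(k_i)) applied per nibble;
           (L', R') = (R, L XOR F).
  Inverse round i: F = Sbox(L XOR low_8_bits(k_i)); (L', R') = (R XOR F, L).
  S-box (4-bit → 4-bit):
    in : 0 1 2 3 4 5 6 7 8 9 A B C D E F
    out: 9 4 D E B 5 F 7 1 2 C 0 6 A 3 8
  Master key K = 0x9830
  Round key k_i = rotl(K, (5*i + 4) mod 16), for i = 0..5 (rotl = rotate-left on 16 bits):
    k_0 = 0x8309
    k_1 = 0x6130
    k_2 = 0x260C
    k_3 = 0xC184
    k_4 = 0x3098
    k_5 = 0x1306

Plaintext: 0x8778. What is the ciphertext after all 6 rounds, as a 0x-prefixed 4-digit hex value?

0x4C4A

s_0 = plaintext = 0x8778
s_1 = Round(s_0, k_0) = 0x78F3
s_2 = Round(s_1, k_1) = 0xF316
s_3 = Round(s_2, k_2) = 0x16BF
s_4 = Round(s_3, k_3) = 0xBFF6
s_5 = Round(s_4, k_4) = 0xF64C
s_6 = Round(s_5, k_5) = 0x4C4A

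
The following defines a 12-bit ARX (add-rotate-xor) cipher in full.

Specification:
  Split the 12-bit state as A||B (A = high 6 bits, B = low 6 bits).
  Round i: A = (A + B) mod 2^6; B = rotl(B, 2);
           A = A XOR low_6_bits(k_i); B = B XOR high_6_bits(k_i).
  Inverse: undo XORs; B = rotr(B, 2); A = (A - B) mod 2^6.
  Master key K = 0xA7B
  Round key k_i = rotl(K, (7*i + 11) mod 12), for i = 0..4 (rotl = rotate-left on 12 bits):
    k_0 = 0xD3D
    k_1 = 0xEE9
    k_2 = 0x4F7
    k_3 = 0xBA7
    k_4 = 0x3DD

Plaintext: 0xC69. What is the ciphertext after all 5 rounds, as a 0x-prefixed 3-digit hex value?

s_0 = plaintext = 0xC69
s_1 = Round(s_0, k_0) = 0x9D2
s_2 = Round(s_1, k_1) = 0x432
s_3 = Round(s_2, k_2) = 0xD58
s_4 = Round(s_3, k_3) = 0xA8F
s_5 = Round(s_4, k_4) = 0x933

0x933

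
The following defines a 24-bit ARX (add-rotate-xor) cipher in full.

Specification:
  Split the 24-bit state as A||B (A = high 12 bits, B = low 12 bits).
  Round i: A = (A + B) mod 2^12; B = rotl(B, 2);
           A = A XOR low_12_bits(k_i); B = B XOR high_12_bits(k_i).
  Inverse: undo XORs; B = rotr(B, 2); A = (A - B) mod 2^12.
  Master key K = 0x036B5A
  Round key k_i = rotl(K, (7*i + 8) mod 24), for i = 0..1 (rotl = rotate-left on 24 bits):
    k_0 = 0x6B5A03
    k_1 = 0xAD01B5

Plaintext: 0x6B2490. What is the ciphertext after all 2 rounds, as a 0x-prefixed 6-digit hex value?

0x780901

s_0 = plaintext = 0x6B2490
s_1 = Round(s_0, k_0) = 0x1414F4
s_2 = Round(s_1, k_1) = 0x780901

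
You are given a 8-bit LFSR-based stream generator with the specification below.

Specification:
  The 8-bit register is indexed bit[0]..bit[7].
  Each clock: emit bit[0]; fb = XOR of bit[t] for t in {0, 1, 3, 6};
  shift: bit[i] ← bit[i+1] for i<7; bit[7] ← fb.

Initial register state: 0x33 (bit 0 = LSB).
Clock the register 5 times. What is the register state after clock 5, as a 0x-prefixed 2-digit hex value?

0xE1

reg_0 = 0x33
clock 1: out=1, reg = 0x19
clock 2: out=1, reg = 0x0C
clock 3: out=0, reg = 0x86
clock 4: out=0, reg = 0xC3
clock 5: out=1, reg = 0xE1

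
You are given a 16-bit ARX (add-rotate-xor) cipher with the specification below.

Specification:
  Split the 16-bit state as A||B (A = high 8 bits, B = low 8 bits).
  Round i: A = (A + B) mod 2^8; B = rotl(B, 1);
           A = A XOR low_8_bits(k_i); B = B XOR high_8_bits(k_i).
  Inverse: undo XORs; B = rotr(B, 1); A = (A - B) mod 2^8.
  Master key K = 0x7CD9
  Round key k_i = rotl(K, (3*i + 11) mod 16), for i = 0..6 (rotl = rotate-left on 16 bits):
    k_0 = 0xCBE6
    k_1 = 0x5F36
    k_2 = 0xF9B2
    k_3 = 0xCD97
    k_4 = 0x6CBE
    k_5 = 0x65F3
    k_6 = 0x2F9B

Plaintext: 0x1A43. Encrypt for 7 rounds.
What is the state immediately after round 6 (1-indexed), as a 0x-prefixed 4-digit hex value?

s_0 = plaintext = 0x1A43
s_1 = Round(s_0, k_0) = 0xBB4D
s_2 = Round(s_1, k_1) = 0x3EC5
s_3 = Round(s_2, k_2) = 0xB172
s_4 = Round(s_3, k_3) = 0xB429
s_5 = Round(s_4, k_4) = 0x633E
s_6 = Round(s_5, k_5) = 0x5219
s_7 = Round(s_6, k_6) = 0xF01D

0x5219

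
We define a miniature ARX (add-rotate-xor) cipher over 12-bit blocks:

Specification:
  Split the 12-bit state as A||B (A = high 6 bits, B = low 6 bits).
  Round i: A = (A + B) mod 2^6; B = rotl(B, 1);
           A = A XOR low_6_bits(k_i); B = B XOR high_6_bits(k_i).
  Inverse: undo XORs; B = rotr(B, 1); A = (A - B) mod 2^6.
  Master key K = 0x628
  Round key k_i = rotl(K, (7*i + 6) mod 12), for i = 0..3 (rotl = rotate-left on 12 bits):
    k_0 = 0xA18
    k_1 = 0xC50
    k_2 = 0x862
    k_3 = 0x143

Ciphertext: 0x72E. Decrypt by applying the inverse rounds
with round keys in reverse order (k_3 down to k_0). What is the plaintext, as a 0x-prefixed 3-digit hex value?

0xFEA

s_0 = ciphertext = 0x72E
s_1 = InvRound(s_0, k_3) = 0xAB5
s_2 = InvRound(s_1, k_2) = 0xF8A
s_3 = InvRound(s_2, k_1) = 0xC7D
s_4 = InvRound(s_3, k_0) = 0xFEA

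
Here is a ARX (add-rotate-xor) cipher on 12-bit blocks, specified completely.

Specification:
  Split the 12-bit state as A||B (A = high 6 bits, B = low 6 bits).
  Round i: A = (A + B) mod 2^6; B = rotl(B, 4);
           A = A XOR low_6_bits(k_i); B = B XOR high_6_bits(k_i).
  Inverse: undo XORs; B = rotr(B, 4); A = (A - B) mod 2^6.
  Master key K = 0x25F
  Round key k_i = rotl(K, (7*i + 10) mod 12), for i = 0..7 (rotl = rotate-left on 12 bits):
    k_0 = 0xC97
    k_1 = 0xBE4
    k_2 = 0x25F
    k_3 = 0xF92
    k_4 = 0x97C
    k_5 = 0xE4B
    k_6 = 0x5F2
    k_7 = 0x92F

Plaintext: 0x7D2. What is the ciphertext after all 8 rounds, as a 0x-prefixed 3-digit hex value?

s_0 = plaintext = 0x7D2
s_1 = Round(s_0, k_0) = 0x996
s_2 = Round(s_1, k_1) = 0x60A
s_3 = Round(s_2, k_2) = 0xF6B
s_4 = Round(s_3, k_3) = 0xE84
s_5 = Round(s_4, k_4) = 0x0A4
s_6 = Round(s_5, k_5) = 0xB70
s_7 = Round(s_6, k_6) = 0xBDB
s_8 = Round(s_7, k_7) = 0x952

0x952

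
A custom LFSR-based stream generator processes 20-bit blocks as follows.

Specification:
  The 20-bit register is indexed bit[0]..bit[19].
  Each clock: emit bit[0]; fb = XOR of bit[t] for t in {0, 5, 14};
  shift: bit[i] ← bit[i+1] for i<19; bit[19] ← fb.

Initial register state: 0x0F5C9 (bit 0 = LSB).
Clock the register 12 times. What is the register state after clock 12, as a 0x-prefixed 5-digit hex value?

reg_0 = 0x0F5C9
clock 1: out=1, reg = 0x07AE4
clock 2: out=0, reg = 0x03D72
clock 3: out=0, reg = 0x81EB9
clock 4: out=1, reg = 0x40F5C
clock 5: out=0, reg = 0x207AE
clock 6: out=0, reg = 0x903D7
clock 7: out=1, reg = 0xC81EB
clock 8: out=1, reg = 0x640F5
clock 9: out=1, reg = 0xB207A
clock 10: out=0, reg = 0xD903D
clock 11: out=1, reg = 0x6C81E
clock 12: out=0, reg = 0xB640F

0xB640F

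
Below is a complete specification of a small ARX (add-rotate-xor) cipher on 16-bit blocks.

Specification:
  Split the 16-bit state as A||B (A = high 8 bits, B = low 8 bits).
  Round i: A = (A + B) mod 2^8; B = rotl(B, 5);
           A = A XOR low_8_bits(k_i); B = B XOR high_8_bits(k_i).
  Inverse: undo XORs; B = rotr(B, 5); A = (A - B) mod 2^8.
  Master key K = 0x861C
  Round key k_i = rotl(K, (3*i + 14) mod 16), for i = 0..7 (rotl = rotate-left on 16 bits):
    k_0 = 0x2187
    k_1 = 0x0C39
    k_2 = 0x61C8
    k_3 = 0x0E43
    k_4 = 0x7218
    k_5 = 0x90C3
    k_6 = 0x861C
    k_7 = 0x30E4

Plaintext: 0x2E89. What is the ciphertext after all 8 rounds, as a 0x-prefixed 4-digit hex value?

s_0 = plaintext = 0x2E89
s_1 = Round(s_0, k_0) = 0x3010
s_2 = Round(s_1, k_1) = 0x790E
s_3 = Round(s_2, k_2) = 0x4FA0
s_4 = Round(s_3, k_3) = 0xAC1A
s_5 = Round(s_4, k_4) = 0xDE31
s_6 = Round(s_5, k_5) = 0xCCB6
s_7 = Round(s_6, k_6) = 0x9E50
s_8 = Round(s_7, k_7) = 0x0A3A

0x0A3A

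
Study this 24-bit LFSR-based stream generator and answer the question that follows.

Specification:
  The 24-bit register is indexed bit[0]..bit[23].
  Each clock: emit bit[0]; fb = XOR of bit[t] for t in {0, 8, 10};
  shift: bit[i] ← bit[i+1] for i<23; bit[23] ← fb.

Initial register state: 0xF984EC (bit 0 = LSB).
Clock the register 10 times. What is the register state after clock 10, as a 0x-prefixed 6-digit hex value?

0xC27E61

reg_0 = 0xF984EC
clock 1: out=0, reg = 0xFCC276
clock 2: out=0, reg = 0x7E613B
clock 3: out=1, reg = 0x3F309D
clock 4: out=1, reg = 0x9F984E
clock 5: out=0, reg = 0x4FCC27
clock 6: out=1, reg = 0x27E613
clock 7: out=1, reg = 0x13F309
clock 8: out=1, reg = 0x09F984
clock 9: out=0, reg = 0x84FCC2
clock 10: out=0, reg = 0xC27E61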